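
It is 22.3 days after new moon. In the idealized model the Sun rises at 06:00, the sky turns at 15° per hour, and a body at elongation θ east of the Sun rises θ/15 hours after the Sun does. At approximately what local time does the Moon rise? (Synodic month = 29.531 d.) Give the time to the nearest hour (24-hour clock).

00:00

Elongation θ = 360° × 22.3/29.531 ≈ 271.8°.
Delay after the Sun = 271.8° / (15°/h) ≈ 18.12 h.
06:00 + 18.12 h ≈ 00:07 → 00:00 to the nearest hour.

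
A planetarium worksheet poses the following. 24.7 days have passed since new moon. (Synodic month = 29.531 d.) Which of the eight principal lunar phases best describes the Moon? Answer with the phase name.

At 24.7/29.531 of the cycle, θ ≈ 301° — the waning crescent range.

waning crescent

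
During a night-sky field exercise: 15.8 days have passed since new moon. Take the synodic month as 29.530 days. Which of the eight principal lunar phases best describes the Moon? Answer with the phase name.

full moon

θ ≈ 360° × 15.8/29.530 = 193°, which falls in the full moon sector.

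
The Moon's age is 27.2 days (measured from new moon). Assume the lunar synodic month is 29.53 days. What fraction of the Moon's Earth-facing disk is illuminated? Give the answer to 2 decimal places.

Phase angle: θ = 360°·(27.2 d)/(29.53 d) = 331.6°.
With cos θ = 0.880, the lit fraction is (1 − 0.880)/2 ≈ 0.060.

0.06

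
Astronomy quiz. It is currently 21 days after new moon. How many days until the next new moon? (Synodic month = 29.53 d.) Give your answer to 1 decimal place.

8.5 days

The next new moon completes the synodic month: 29.53 − 21 = 8.530 days.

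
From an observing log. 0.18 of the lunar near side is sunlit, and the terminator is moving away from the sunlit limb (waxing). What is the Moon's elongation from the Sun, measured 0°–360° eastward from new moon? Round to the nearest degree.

50°

cos θ = 1 − 2f = 0.640, giving a principal value of 50.2°.
Before full moon the principal value applies: θ = 50.2°.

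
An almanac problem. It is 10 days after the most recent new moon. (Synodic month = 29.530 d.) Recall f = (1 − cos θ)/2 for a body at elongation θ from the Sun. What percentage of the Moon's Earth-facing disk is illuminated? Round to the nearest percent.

Phase angle: θ = 360°·(10 d)/(29.530 d) = 121.9°.
Illuminated fraction = (1 − cos 121.9°)/2 = (1 − (-0.529))/2 ≈ 0.764, so 76%.

76%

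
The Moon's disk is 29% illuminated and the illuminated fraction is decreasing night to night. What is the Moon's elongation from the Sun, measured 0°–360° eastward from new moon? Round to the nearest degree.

Invert f = (1 − cos θ)/2 to get cos θ = 1 − 2(0.29) = 0.420, hence θ₀ = arccos 0.420 = 65.2°.
A waning Moon lies in 180°–360°, so θ = 360° − 65.2° = 294.8°.

295°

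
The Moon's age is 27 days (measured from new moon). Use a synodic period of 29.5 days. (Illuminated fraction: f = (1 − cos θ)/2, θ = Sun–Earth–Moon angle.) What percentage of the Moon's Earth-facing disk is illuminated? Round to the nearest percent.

Phase angle: θ = 360°·(27 d)/(29.5 d) = 329.5°.
cos 329.5° = 0.862, so f = (1 − 0.862)/2 = 0.069, so 7%.

7%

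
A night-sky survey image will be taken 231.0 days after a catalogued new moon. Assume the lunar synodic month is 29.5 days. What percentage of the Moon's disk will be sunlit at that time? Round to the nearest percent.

Reduce mod P: 231.0 − 7×29.5 = 24.50 d into the current lunation.
Elongation θ = 360° × 24.50/29.5 ≈ 299.0°.
With cos θ = 0.485, the lit fraction is (1 − 0.485)/2 ≈ 0.258, so 26%.

26%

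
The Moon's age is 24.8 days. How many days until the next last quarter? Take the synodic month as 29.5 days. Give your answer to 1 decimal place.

Last quarter occurs at elongation 270°, i.e. at age 29.5 × 270/360 = 22.125 d.
This lunation's last quarter (22.125 d) has passed, so add one period: 51.625 − 24.8 = 26.825 days.

26.8 days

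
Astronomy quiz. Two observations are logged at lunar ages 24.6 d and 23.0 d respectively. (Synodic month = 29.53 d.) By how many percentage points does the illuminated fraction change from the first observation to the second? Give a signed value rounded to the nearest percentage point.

+16 percentage points

First observation: θ = 360°·24.6/29.53 = 299.9°, so f = 0.251.
Second observation: θ = 280.4°, f = 0.410.
Δf = 0.410 − 0.251 = +0.159, i.e. +16 pp.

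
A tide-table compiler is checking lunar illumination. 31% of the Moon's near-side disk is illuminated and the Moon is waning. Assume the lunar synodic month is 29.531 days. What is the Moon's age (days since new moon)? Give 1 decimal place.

Invert f = (1 − cos θ)/2 to get cos θ = 1 − 2(0.31) = 0.380, hence θ₀ = arccos 0.380 = 67.7°.
Waning ⇒ past full, so θ = 360° − 67.7° = 292.3°.
That fraction of the synodic month is 292.3/360 × 29.531 d ≈ 23.98 d.

24.0 days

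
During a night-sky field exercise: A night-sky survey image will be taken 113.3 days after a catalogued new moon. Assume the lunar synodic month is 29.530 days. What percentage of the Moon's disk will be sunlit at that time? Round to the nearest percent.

113.3 d spans 3 complete synodic months (3 × 29.530 = 88.59 d) plus 24.71 d.
The Moon has covered 24.71/29.530 of its cycle, so θ ≈ 360° × 24.71/29.530 = 301.2°.
Illuminated fraction = (1 − cos 301.2°)/2 = (1 − 0.519)/2 ≈ 0.241, so 24%.

24%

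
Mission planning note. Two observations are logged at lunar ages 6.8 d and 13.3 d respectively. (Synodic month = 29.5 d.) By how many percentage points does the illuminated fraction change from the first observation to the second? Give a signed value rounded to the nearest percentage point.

θ₁ = 360° × 6.8/29.5 = 83.0°, f₁ = (1 − cos θ₁)/2 = 0.439.
θ₂ = 360° × 13.3/29.5 = 162.3°, f₂ = (1 − cos θ₂)/2 = 0.976.
Change = f₂ − f₁ = +0.537 → +54 percentage points.

+54 percentage points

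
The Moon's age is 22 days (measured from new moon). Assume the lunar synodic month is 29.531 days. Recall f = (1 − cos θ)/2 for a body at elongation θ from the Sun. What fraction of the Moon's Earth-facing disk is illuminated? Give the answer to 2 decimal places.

The Moon has covered 22/29.531 of its cycle, so θ ≈ 360° × 22/29.531 = 268.2°.
Illuminated fraction = (1 − cos 268.2°)/2 = (1 − (-0.032))/2 ≈ 0.516.

0.52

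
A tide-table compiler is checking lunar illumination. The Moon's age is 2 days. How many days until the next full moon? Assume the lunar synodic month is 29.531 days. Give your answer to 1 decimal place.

Full moon occurs at elongation 180°, i.e. at age 29.531 × 180/360 = 14.765 d.
That is 14.765 − 2 = 12.765 days ahead.

12.8 days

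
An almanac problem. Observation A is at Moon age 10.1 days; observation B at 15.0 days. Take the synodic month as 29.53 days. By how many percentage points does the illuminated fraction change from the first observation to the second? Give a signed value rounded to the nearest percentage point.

First observation: θ = 360°·10.1/29.53 = 123.1°, so f = 0.773.
Second observation: θ = 182.9°, f = 0.999.
Δf = 0.999 − 0.773 = +0.226, i.e. +23 pp.

+23 pp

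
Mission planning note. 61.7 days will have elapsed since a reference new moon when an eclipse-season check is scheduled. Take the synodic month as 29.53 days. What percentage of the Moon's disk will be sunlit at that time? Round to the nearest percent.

61.7 d spans 2 complete synodic months (2 × 29.53 = 59.06 d) plus 2.64 d.
Phase angle: θ = 360°·(2.64 d)/(29.53 d) = 32.2°.
cos 32.2° = 0.846, so f = (1 − 0.846)/2 = 0.077, so 8%.

8%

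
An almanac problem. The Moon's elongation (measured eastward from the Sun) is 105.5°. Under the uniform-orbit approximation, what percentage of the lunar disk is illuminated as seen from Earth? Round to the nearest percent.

63%

f = (1 − cos 105.5°)/2 = (1 − (-0.267))/2 ≈ 0.634, i.e. 63%.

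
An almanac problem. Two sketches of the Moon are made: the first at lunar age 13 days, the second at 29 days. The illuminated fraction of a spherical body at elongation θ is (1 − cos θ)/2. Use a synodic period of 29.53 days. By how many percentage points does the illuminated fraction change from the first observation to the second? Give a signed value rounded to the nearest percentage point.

θ₁ = 360° × 13/29.53 = 158.5°, f₁ = (1 − cos θ₁)/2 = 0.965.
θ₂ = 360° × 29/29.53 = 353.5°, f₂ = (1 − cos θ₂)/2 = 0.003.
Change = f₂ − f₁ = -0.962 → -96 percentage points.

-96 percentage points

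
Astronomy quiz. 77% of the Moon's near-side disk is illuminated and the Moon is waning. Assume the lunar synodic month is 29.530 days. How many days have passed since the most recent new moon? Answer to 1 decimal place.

cos θ = 1 − 2f = -0.540, giving a principal value of 122.7°.
Waning ⇒ past full, so θ = 360° − 122.7° = 237.3°.
Age = 29.530 × 237.3°/360° ≈ 19.47 days.

19.5 days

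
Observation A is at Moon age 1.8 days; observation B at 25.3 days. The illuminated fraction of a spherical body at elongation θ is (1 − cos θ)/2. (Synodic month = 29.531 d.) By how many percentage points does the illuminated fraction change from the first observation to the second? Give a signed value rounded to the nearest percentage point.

+15 percentage points

θ₁ = 360° × 1.8/29.531 = 21.9°, f₁ = (1 − cos θ₁)/2 = 0.036.
θ₂ = 360° × 25.3/29.531 = 308.4°, f₂ = (1 − cos θ₂)/2 = 0.189.
Change = f₂ − f₁ = +0.153 → +15 percentage points.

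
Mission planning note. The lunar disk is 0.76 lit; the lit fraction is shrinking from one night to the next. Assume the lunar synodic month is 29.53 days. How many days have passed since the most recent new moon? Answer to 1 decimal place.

19.6 days

cos θ = 1 − 2f = -0.520, giving a principal value of 121.3°.
A waning Moon lies in 180°–360°, so θ = 360° − 121.3° = 238.7°.
At 360°/29.53 d per day, 238.7° corresponds to 19.58 days.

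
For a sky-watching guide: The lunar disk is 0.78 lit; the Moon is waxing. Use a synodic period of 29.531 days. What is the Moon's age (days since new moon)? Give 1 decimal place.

10.2 days

Invert f = (1 − cos θ)/2 to get cos θ = 1 − 2(0.78) = -0.560, hence θ₀ = arccos -0.560 = 124.1°.
Before full moon the principal value applies: θ = 124.1°.
That fraction of the synodic month is 124.1/360 × 29.531 d ≈ 10.18 d.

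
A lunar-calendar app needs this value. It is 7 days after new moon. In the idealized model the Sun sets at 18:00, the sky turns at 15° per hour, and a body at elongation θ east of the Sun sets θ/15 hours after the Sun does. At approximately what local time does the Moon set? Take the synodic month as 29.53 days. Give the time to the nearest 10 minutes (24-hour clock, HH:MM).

23:40

Phase angle: θ = 360°·(7 d)/(29.53 d) = 85.3°.
At 15° of sky rotation per hour, 85.3° corresponds to a 5.69 h lag.
18:00 + 5.689 h ≈ 23:41 → 23:40 to the nearest ten minutes.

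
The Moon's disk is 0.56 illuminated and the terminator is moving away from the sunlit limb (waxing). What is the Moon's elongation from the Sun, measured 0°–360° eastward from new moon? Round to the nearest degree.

97°

From f = (1 − cos θ)/2: cos θ = 1 − 2×0.56 = -0.120; arccos → 96.9°.
The Moon is waxing (0°–180°), so θ = 96.9° directly.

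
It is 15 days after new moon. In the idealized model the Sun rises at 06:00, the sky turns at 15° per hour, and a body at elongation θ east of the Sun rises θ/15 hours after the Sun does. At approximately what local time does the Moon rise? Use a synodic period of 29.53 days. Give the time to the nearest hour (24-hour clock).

18:00

Phase angle: θ = 360°·(15 d)/(29.53 d) = 182.9°.
The Moon trails the Sun by θ/15 = 182.9/15 ≈ 12.19 hours.
06:00 + 12.19 h ≈ 18:11 → 18:00 to the nearest hour.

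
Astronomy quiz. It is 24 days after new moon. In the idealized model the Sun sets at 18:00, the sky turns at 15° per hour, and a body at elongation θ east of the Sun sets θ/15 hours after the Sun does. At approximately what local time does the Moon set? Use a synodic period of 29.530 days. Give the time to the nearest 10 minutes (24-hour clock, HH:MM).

13:30

Phase angle: θ = 360°·(24 d)/(29.530 d) = 292.6°.
At 15° of sky rotation per hour, 292.6° corresponds to a 19.51 h lag.
18:00 + 19.506 h ≈ 13:30 → 13:30 to the nearest ten minutes.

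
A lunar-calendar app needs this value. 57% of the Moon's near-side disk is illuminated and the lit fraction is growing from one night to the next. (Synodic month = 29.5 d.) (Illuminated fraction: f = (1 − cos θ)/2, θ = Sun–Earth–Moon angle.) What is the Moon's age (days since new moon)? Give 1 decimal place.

Invert f = (1 − cos θ)/2 to get cos θ = 1 − 2(0.57) = -0.140, hence θ₀ = arccos -0.140 = 98.0°.
The Moon is waxing (0°–180°), so θ = 98.0° directly.
That fraction of the synodic month is 98.0/360 × 29.5 d ≈ 8.03 d.

8.0 days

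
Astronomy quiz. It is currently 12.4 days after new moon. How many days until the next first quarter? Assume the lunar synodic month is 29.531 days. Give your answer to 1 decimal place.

24.5 days

First quarter is 0.25 of the way through the cycle: age 0.25 × 29.531 = 7.383 d.
This lunation's first quarter (7.383 d) has passed, so add one period: 36.914 − 12.4 = 24.514 days.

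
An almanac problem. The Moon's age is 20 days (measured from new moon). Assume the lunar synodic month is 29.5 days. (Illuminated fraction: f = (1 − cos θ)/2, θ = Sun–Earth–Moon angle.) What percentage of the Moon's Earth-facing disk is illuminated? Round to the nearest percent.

Elongation θ = 360° × 20/29.5 ≈ 244.1°.
With cos θ = (-0.437), the lit fraction is (1 − (-0.437))/2 ≈ 0.719, so 72%.

72%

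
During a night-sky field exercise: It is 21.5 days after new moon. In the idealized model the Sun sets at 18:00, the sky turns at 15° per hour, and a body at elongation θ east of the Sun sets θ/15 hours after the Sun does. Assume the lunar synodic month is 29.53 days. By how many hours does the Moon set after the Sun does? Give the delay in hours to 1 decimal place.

17.5 h

Elongation θ = 360° × 21.5/29.53 ≈ 262.1°.
Delay after the Sun = 262.1° / (15°/h) ≈ 17.47 h.
So the Moon sets 17.47 h after the Sun.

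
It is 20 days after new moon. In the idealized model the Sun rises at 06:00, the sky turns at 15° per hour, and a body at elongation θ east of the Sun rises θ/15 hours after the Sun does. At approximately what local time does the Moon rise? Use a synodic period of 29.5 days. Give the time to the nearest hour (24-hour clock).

Elongation θ = 360° × 20/29.5 ≈ 244.1°.
The Moon trails the Sun by θ/15 = 244.1/15 ≈ 16.27 hours.
06:00 + 16.27 h ≈ 22:16 → 22:00 to the nearest hour.

22:00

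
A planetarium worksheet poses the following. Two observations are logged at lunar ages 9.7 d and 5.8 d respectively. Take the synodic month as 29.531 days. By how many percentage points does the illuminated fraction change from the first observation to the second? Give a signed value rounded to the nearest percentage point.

-40 percentage points

First observation: θ = 360°·9.7/29.531 = 118.2°, so f = 0.737.
Second observation: θ = 70.7°, f = 0.335.
Δf = 0.335 − 0.737 = -0.402, i.e. -40 pp.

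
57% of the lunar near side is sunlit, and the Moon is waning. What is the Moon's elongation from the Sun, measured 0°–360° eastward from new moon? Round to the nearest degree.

From f = (1 − cos θ)/2: cos θ = 1 − 2×0.57 = -0.140; arccos → 98.0°.
A waning Moon lies in 180°–360°, so θ = 360° − 98.0° = 262.0°.

262°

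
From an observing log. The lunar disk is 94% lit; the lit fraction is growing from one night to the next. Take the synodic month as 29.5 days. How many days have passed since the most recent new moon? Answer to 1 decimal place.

12.4 days

Invert f = (1 − cos θ)/2 to get cos θ = 1 − 2(0.94) = -0.880, hence θ₀ = arccos -0.880 = 151.6°.
Before full moon the principal value applies: θ = 151.6°.
At 360°/29.5 d per day, 151.6° corresponds to 12.43 days.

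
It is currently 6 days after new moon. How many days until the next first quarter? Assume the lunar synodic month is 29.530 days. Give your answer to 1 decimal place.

1.4 days

First quarter occurs at elongation 90°, i.e. at age 29.530 × 90/360 = 7.383 d.
That is 7.383 − 6 = 1.383 days ahead.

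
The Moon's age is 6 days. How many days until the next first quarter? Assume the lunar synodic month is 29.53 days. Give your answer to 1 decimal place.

First quarter occurs at elongation 90°, i.e. at age 29.53 × 90/360 = 7.383 d.
So 1.383 days remain (7.383 − 6).

1.4 days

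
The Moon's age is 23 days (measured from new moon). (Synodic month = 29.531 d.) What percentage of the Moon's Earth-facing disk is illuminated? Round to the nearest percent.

The Moon has covered 23/29.531 of its cycle, so θ ≈ 360° × 23/29.531 = 280.4°.
cos 280.4° = 0.180, so f = (1 − 0.180)/2 = 0.410, so 41%.

41%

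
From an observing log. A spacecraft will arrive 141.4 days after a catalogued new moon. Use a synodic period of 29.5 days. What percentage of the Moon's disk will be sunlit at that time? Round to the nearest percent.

37%

Reduce mod P: 141.4 − 4×29.5 = 23.40 d into the current lunation.
The Moon has covered 23.40/29.5 of its cycle, so θ ≈ 360° × 23.40/29.5 = 285.6°.
With cos θ = 0.268, the lit fraction is (1 − 0.268)/2 ≈ 0.366, so 37%.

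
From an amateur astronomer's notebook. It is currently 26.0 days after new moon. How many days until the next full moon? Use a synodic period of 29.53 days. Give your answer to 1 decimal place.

18.3 days

Full moon occurs at elongation 180°, i.e. at age 29.53 × 180/360 = 14.765 d.
This lunation's full moon (14.765 d) has passed, so add one period: 44.295 − 26.0 = 18.295 days.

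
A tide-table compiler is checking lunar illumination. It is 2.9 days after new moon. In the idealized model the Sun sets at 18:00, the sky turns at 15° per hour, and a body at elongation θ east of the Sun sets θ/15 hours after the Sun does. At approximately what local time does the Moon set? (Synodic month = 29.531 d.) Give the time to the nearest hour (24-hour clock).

20:00

Elongation θ = 360° × 2.9/29.531 ≈ 35.4°.
At 15° of sky rotation per hour, 35.4° corresponds to a 2.36 h lag.
18:00 + 2.36 h ≈ 20:21 → 20:00 to the nearest hour.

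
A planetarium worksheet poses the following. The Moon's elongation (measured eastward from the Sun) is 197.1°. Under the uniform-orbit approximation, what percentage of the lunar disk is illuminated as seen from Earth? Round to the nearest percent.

98%

cos 197.1° = (-0.956), so f = (1 − (-0.956))/2 = 0.978, i.e. 98%.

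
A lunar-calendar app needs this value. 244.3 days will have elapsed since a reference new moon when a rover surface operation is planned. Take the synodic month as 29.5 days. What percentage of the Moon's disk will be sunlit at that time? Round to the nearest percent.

244.3 d spans 8 complete synodic months (8 × 29.5 = 236.00 d) plus 8.30 d.
The Moon has covered 8.30/29.5 of its cycle, so θ ≈ 360° × 8.30/29.5 = 101.3°.
cos 101.3° = (-0.196), so f = (1 − (-0.196))/2 = 0.598, so 60%.

60%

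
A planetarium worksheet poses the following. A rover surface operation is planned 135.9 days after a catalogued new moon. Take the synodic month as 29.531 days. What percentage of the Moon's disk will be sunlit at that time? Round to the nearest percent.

135.9 d spans 4 complete synodic months (4 × 29.531 = 118.12 d) plus 17.78 d.
Elongation θ = 360° × 17.78/29.531 ≈ 216.7°.
With cos θ = (-0.802), the lit fraction is (1 − (-0.802))/2 ≈ 0.901, so 90%.

90%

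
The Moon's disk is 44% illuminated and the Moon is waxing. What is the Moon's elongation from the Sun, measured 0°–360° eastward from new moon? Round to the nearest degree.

83°

Invert f = (1 − cos θ)/2 to get cos θ = 1 − 2(0.44) = 0.120, hence θ₀ = arccos 0.120 = 83.1°.
Waxing ⇒ before full, so θ = 83.1°.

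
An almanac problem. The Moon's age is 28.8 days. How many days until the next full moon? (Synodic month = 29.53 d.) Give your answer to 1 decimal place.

15.5 days

Full moon is 0.5 of the way through the cycle: age 0.5 × 29.53 = 14.765 d.
This lunation's full moon (14.765 d) has passed, so add one period: 44.295 − 28.8 = 15.495 days.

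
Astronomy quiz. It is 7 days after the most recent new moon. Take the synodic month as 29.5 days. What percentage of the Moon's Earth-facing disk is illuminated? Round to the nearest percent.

46%

The Moon has covered 7/29.5 of its cycle, so θ ≈ 360° × 7/29.5 = 85.4°.
cos 85.4° = 0.080, so f = (1 − 0.080)/2 = 0.460, so 46%.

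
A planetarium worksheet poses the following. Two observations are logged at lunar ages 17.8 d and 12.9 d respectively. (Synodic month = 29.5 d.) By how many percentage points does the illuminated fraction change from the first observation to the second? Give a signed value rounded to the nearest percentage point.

First observation: θ = 360°·17.8/29.5 = 217.2°, so f = 0.898.
Second observation: θ = 157.4°, f = 0.962.
Δf = 0.962 − 0.898 = +0.064, i.e. +6 pp.

+6 pp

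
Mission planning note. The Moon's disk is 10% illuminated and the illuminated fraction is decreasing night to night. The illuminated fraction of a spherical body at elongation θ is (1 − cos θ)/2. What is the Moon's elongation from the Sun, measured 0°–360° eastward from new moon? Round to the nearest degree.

Invert f = (1 − cos θ)/2 to get cos θ = 1 − 2(0.10) = 0.800, hence θ₀ = arccos 0.800 = 36.9°.
A waning Moon lies in 180°–360°, so θ = 360° − 36.9° = 323.1°.

323°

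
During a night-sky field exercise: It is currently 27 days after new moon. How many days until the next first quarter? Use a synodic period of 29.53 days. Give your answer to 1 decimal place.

9.9 days

First quarter occurs at elongation 90°, i.e. at age 29.53 × 90/360 = 7.383 d.
This lunation's first quarter (7.383 d) has passed, so add one period: 36.913 − 27 = 9.913 days.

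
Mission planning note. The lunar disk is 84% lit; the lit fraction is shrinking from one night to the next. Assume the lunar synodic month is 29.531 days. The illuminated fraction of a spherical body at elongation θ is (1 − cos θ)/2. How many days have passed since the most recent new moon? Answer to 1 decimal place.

18.6 days

cos θ = 1 − 2f = -0.680, giving a principal value of 132.8°.
Waning ⇒ past full, so θ = 360° − 132.8° = 227.2°.
That fraction of the synodic month is 227.2/360 × 29.531 d ≈ 18.63 d.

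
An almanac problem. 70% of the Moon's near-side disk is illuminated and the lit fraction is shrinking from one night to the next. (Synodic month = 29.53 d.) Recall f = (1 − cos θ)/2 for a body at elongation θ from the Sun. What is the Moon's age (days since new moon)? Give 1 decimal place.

Invert f = (1 − cos θ)/2 to get cos θ = 1 − 2(0.70) = -0.400, hence θ₀ = arccos -0.400 = 113.6°.
A waning Moon lies in 180°–360°, so θ = 360° − 113.6° = 246.4°.
That fraction of the synodic month is 246.4/360 × 29.53 d ≈ 20.21 d.

20.2 days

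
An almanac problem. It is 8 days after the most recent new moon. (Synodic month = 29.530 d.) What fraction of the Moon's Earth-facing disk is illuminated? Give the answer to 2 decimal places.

The Moon has covered 8/29.530 of its cycle, so θ ≈ 360° × 8/29.530 = 97.5°.
Illuminated fraction = (1 − cos 97.5°)/2 = (1 − (-0.131))/2 ≈ 0.566.

0.57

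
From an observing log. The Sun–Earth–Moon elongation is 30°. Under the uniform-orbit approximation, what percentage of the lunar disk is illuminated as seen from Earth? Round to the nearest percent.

f = (1 − cos 30°)/2 = (1 − 0.866)/2 ≈ 0.067, i.e. 7%.

7%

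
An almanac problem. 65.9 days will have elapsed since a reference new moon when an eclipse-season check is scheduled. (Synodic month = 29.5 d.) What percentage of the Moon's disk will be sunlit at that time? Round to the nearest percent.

45%

65.9 d spans 2 complete synodic months (2 × 29.5 = 59.00 d) plus 6.90 d.
Phase angle: θ = 360°·(6.90 d)/(29.5 d) = 84.2°.
cos 84.2° = 0.101, so f = (1 − 0.101)/2 = 0.450, so 45%.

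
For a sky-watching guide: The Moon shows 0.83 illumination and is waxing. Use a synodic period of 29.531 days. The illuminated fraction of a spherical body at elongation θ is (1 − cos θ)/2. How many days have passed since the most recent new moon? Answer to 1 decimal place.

10.8 days

cos θ = 1 − 2f = -0.660, giving a principal value of 131.3°.
Before full moon the principal value applies: θ = 131.3°.
Age = 29.531 × 131.3°/360° ≈ 10.77 days.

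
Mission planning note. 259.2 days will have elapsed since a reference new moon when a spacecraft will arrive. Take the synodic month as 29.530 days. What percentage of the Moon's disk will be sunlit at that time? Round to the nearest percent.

259.2 d spans 8 complete synodic months (8 × 29.530 = 236.24 d) plus 22.96 d.
The Moon has covered 22.96/29.530 of its cycle, so θ ≈ 360° × 22.96/29.530 = 279.9°.
Illuminated fraction = (1 − cos 279.9°)/2 = (1 − 0.172)/2 ≈ 0.414, so 41%.

41%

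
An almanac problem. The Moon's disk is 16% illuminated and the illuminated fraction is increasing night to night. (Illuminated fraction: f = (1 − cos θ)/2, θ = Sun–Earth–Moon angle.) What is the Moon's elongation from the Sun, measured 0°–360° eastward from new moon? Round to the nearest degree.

From f = (1 − cos θ)/2: cos θ = 1 − 2×0.16 = 0.680; arccos → 47.2°.
The Moon is waxing (0°–180°), so θ = 47.2° directly.

47°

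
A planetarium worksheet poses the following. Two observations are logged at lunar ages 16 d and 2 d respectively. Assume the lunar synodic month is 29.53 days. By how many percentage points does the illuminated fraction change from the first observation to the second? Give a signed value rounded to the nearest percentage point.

θ₁ = 360° × 16/29.53 = 195.1°, f₁ = (1 − cos θ₁)/2 = 0.983.
θ₂ = 360° × 2/29.53 = 24.4°, f₂ = (1 − cos θ₂)/2 = 0.045.
Change = f₂ − f₁ = -0.938 → -94 percentage points.

-94 percentage points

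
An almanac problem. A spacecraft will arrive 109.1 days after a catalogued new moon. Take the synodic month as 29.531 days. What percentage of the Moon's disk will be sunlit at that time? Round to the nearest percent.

109.1/29.531 = 3.694 lunations, so 3 complete cycles and 20.51 d into the next.
Phase angle: θ = 360°·(20.51 d)/(29.531 d) = 250.0°.
cos 250.0° = (-0.342), so f = (1 − (-0.342))/2 = 0.671, so 67%.

67%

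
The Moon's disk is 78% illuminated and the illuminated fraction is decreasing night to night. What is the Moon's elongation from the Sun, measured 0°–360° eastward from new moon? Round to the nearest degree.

Invert f = (1 − cos θ)/2 to get cos θ = 1 − 2(0.78) = -0.560, hence θ₀ = arccos -0.560 = 124.1°.
Waning ⇒ past full, so θ = 360° − 124.1° = 235.9°.

236°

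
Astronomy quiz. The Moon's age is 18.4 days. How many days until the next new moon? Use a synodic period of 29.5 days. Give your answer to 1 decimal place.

The next new moon completes the synodic month: 29.5 − 18.4 = 11.100 days.

11.1 days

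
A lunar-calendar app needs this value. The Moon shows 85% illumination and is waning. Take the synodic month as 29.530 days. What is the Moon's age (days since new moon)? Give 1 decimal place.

Invert f = (1 − cos θ)/2 to get cos θ = 1 − 2(0.85) = -0.700, hence θ₀ = arccos -0.700 = 134.4°.
Waning ⇒ past full, so θ = 360° − 134.4° = 225.6°.
Age = 29.530 × 225.6°/360° ≈ 18.50 days.

18.5 days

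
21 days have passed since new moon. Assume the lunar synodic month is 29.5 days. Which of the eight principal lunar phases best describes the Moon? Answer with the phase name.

last quarter

At 21/29.5 of the cycle, θ ≈ 256° — the last quarter range.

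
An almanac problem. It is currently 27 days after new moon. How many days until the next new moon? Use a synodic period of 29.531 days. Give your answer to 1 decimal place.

2.5 days

The next new moon completes the synodic month: 29.531 − 27 = 2.531 days.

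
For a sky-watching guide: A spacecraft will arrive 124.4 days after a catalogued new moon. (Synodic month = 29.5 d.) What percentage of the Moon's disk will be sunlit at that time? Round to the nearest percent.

40%

124.4 d spans 4 complete synodic months (4 × 29.5 = 118.00 d) plus 6.40 d.
The Moon has covered 6.40/29.5 of its cycle, so θ ≈ 360° × 6.40/29.5 = 78.1°.
With cos θ = 0.206, the lit fraction is (1 − 0.206)/2 ≈ 0.397, so 40%.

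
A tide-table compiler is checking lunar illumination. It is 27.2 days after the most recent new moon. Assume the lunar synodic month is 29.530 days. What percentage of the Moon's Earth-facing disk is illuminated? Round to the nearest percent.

The Moon has covered 27.2/29.530 of its cycle, so θ ≈ 360° × 27.2/29.530 = 331.6°.
cos 331.6° = 0.880, so f = (1 − 0.880)/2 = 0.060, so 6%.

6%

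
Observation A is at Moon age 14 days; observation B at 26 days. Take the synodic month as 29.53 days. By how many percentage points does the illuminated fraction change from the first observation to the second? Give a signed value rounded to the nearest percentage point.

θ₁ = 360° × 14/29.53 = 170.7°, f₁ = (1 − cos θ₁)/2 = 0.993.
θ₂ = 360° × 26/29.53 = 317.0°, f₂ = (1 − cos θ₂)/2 = 0.135.
Change = f₂ − f₁ = -0.859 → -86 percentage points.

-86 percentage points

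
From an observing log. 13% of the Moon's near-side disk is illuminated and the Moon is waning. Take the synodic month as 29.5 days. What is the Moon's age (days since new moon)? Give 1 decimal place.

From f = (1 − cos θ)/2: cos θ = 1 − 2×0.13 = 0.740; arccos → 42.3°.
A waning Moon lies in 180°–360°, so θ = 360° − 42.3° = 317.7°.
At 360°/29.5 d per day, 317.7° corresponds to 26.04 days.

26.0 days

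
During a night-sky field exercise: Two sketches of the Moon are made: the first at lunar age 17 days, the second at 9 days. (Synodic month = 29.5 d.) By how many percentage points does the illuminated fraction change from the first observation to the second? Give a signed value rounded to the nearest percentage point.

-27 pp

θ₁ = 360° × 17/29.5 = 207.5°, f₁ = (1 − cos θ₁)/2 = 0.944.
θ₂ = 360° × 9/29.5 = 109.8°, f₂ = (1 − cos θ₂)/2 = 0.670.
Change = f₂ − f₁ = -0.274 → -27 percentage points.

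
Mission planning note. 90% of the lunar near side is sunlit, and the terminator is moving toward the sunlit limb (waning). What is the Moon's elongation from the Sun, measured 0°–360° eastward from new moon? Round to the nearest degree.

From f = (1 − cos θ)/2: cos θ = 1 − 2×0.90 = -0.800; arccos → 143.1°.
A waning Moon lies in 180°–360°, so θ = 360° − 143.1° = 216.9°.

217°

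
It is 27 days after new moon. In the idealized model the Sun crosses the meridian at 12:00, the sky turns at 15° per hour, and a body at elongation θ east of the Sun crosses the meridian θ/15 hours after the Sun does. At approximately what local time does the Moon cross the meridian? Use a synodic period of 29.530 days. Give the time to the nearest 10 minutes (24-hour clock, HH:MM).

Phase angle: θ = 360°·(27 d)/(29.530 d) = 329.2°.
The Moon trails the Sun by θ/15 = 329.2/15 ≈ 21.94 hours.
12:00 + 21.944 h ≈ 09:57 → 10:00 to the nearest ten minutes.

10:00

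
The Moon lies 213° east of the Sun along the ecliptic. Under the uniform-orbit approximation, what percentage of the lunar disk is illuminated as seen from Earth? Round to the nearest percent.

92%

cos 213° = (-0.839), so f = (1 − (-0.839))/2 = 0.919, i.e. 92%.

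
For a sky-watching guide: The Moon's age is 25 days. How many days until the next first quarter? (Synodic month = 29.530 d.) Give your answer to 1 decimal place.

11.9 days

First quarter is 0.25 of the way through the cycle: age 0.25 × 29.530 = 7.383 d.
Already past this cycle's first quarter; the next is at 7.383 + 29.530 = 36.913 d, so 36.913 − 25 = 11.913 days.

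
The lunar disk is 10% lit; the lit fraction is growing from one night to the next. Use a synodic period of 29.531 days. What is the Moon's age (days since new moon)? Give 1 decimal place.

Invert f = (1 − cos θ)/2 to get cos θ = 1 − 2(0.10) = 0.800, hence θ₀ = arccos 0.800 = 36.9°.
Before full moon the principal value applies: θ = 36.9°.
Age = 29.531 × 36.9°/360° ≈ 3.02 days.

3.0 days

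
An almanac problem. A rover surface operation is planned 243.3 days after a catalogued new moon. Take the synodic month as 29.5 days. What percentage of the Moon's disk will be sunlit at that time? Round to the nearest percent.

Reduce mod P: 243.3 − 8×29.5 = 7.30 d into the current lunation.
Elongation θ = 360° × 7.30/29.5 ≈ 89.1°.
cos 89.1° = 0.016, so f = (1 − 0.016)/2 = 0.492, so 49%.

49%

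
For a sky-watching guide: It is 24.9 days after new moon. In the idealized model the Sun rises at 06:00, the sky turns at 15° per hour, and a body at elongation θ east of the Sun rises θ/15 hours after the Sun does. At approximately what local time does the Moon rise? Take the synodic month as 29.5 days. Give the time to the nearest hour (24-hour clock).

Phase angle: θ = 360°·(24.9 d)/(29.5 d) = 303.9°.
The Moon trails the Sun by θ/15 = 303.9/15 ≈ 20.26 hours.
06:00 + 20.26 h ≈ 02:15 → 02:00 to the nearest hour.

02:00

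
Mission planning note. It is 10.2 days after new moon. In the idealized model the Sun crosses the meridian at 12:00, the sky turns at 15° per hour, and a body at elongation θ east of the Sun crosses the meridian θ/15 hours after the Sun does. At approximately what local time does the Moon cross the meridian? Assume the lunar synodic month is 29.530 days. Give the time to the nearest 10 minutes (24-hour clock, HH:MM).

The Moon has covered 10.2/29.530 of its cycle, so θ ≈ 360° × 10.2/29.530 = 124.3°.
At 15° of sky rotation per hour, 124.3° corresponds to a 8.29 h lag.
12:00 + 8.290 h ≈ 20:17 → 20:20 to the nearest ten minutes.

20:20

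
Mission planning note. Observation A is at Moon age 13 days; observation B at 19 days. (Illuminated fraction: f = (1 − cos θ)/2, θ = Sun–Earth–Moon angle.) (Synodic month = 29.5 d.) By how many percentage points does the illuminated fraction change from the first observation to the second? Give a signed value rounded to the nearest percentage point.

θ₁ = 360° × 13/29.5 = 158.6°, f₁ = (1 − cos θ₁)/2 = 0.966.
θ₂ = 360° × 19/29.5 = 231.9°, f₂ = (1 − cos θ₂)/2 = 0.809.
Change = f₂ − f₁ = -0.157 → -16 percentage points.

-16 percentage points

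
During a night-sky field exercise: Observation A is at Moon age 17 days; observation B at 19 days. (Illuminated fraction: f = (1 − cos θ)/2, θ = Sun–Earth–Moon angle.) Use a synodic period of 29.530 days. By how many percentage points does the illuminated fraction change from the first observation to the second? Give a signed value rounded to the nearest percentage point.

θ₁ = 360° × 17/29.530 = 207.2°, f₁ = (1 − cos θ₁)/2 = 0.945.
θ₂ = 360° × 19/29.530 = 231.6°, f₂ = (1 − cos θ₂)/2 = 0.810.
Change = f₂ − f₁ = -0.134 → -13 percentage points.

-13 percentage points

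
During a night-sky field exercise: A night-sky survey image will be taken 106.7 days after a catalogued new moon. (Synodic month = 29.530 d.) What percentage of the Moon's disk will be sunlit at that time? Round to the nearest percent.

88%

106.7/29.530 = 3.613 lunations, so 3 complete cycles and 18.11 d into the next.
The Moon has covered 18.11/29.530 of its cycle, so θ ≈ 360° × 18.11/29.530 = 220.8°.
Illuminated fraction = (1 − cos 220.8°)/2 = (1 − (-0.757))/2 ≈ 0.879, so 88%.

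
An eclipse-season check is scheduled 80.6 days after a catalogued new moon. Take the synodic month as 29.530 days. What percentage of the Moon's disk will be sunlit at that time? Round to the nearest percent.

56%

Reduce mod P: 80.6 − 2×29.530 = 21.54 d into the current lunation.
Phase angle: θ = 360°·(21.54 d)/(29.530 d) = 262.6°.
Illuminated fraction = (1 − cos 262.6°)/2 = (1 − (-0.129))/2 ≈ 0.564, so 56%.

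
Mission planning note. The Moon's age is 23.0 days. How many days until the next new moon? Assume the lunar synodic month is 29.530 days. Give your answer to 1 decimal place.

The next new moon completes the synodic month: 29.530 − 23.0 = 6.530 days.

6.5 days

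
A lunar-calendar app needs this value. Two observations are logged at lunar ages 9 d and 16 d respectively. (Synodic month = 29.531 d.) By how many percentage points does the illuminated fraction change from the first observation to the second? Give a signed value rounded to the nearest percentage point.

+31 pp

θ₁ = 360° × 9/29.531 = 109.7°, f₁ = (1 − cos θ₁)/2 = 0.669.
θ₂ = 360° × 16/29.531 = 195.0°, f₂ = (1 − cos θ₂)/2 = 0.983.
Change = f₂ − f₁ = +0.314 → +31 percentage points.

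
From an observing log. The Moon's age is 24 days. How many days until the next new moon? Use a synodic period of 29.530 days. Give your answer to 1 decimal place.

The next new moon completes the synodic month: 29.530 − 24 = 5.530 days.

5.5 days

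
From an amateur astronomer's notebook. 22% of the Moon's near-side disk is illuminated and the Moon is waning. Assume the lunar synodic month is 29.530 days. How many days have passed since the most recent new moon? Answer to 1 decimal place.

24.9 days

Invert f = (1 − cos θ)/2 to get cos θ = 1 − 2(0.22) = 0.560, hence θ₀ = arccos 0.560 = 55.9°.
Since the Moon is past full (waning), take the reflex angle: θ = 360° − 55.9° = 304.1°.
At 360°/29.530 d per day, 304.1° corresponds to 24.94 days.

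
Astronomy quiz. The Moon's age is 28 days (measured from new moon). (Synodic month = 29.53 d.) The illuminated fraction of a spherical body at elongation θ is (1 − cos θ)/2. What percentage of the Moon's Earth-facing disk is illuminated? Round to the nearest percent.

3%

Phase angle: θ = 360°·(28 d)/(29.53 d) = 341.3°.
With cos θ = 0.947, the lit fraction is (1 − 0.947)/2 ≈ 0.026, so 3%.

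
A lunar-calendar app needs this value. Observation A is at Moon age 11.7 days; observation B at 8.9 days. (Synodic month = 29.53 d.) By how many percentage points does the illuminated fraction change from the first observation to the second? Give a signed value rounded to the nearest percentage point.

-24 percentage points

θ₁ = 360° × 11.7/29.53 = 142.6°, f₁ = (1 − cos θ₁)/2 = 0.897.
θ₂ = 360° × 8.9/29.53 = 108.5°, f₂ = (1 − cos θ₂)/2 = 0.659.
Change = f₂ − f₁ = -0.239 → -24 percentage points.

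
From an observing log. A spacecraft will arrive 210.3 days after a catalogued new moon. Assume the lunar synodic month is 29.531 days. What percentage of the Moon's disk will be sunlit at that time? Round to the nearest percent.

210.3 d spans 7 complete synodic months (7 × 29.531 = 206.72 d) plus 3.58 d.
The Moon has covered 3.58/29.531 of its cycle, so θ ≈ 360° × 3.58/29.531 = 43.7°.
cos 43.7° = 0.723, so f = (1 − 0.723)/2 = 0.138, so 14%.

14%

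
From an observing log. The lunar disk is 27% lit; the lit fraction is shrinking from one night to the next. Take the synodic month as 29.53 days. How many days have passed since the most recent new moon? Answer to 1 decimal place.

24.4 days

Invert f = (1 − cos θ)/2 to get cos θ = 1 − 2(0.27) = 0.460, hence θ₀ = arccos 0.460 = 62.6°.
Waning ⇒ past full, so θ = 360° − 62.6° = 297.4°.
At 360°/29.53 d per day, 297.4° corresponds to 24.39 days.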